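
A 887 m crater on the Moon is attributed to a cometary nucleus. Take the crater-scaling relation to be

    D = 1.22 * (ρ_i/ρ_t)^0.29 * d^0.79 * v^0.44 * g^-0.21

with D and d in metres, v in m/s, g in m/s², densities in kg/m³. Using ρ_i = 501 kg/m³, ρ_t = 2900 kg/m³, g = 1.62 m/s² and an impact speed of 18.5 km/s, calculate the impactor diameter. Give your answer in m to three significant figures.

d ≈ 38.1 m

Rearranging for d: d = [D / (1.22 · (501/2900)^0.29 · 18500^0.44 · 1.62^-0.21)]^(1/0.79).
(501/2900)^0.29 = 0.6010
18500^0.44 = 75.43
1.62^-0.21 = 0.9037
Denominator = 1.22 × 0.6010 × 75.43 × 0.9037 = 49.98
D / 49.98 = 887 / 49.98 = 17.75
d = 17.75^(1/0.79) = 17.75^1.2658 = 38.13 m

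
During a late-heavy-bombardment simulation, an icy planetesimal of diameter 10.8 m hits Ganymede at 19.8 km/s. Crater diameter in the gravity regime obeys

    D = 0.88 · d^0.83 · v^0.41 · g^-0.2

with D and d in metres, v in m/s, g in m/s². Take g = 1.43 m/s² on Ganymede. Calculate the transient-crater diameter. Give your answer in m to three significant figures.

In SI units: v = 19800 m/s.
d^0.83 = 10.8^0.83 = 7.207
v^0.41 = 19800^0.41 = 57.76
g^-0.2 = 1.43^-0.2 = 0.9310
D = 0.88 × 7.207 × 57.76 × 0.9310 = 341.0 m

D ≈ 341 m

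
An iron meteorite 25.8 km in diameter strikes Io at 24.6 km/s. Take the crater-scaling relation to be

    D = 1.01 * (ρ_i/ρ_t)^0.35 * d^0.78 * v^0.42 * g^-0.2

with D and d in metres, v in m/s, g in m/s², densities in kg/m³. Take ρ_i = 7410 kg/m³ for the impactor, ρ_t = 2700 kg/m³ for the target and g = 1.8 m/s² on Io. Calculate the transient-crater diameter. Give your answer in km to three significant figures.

In SI units: d = 25800 m, v = 24600 m/s.
(ρ_i/ρ_t)^0.35 = (7410/2700)^0.35 = 1.424
d^0.78 = 25800^0.78 = 2761
v^0.42 = 24600^0.42 = 69.85
g^-0.2 = 1.8^-0.2 = 0.8891
D = 1.01 × 1.424 × 2761 × 69.85 × 0.8891 = 2.466 × 10^5 m
   = 246.6 km

D ≈ 247 km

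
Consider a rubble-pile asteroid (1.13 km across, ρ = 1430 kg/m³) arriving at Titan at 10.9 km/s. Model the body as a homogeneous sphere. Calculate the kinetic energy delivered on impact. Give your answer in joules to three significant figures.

E ≈ 6.42 × 10^19 J

d = 1130 m; v = 10900 m/s.
Mass m = (π/6) ρ d³ = (π/6) × 1430 × (1130)³ = 1.080 × 10^12 kg
E = ½ m v² = 0.5 × 1.080 × 10^12 × (10900)² = 6.416 × 10^19 J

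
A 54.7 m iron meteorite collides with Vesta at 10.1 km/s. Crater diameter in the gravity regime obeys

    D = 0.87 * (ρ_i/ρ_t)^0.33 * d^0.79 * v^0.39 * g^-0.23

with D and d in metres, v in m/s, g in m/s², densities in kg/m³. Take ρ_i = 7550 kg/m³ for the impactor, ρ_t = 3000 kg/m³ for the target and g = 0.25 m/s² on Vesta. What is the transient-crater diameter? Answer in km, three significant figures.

D ≈ 1.40 km

In SI units: v = 10100 m/s.
(ρ_i/ρ_t)^0.33 = (7550/3000)^0.33 = 1.356
d^0.79 = 54.7^0.79 = 23.61
v^0.39 = 10100^0.39 = 36.45
g^-0.23 = 0.25^-0.23 = 1.376
D = 0.87 × 1.356 × 23.61 × 36.45 × 1.376 = 1397 m
   = 1.397 km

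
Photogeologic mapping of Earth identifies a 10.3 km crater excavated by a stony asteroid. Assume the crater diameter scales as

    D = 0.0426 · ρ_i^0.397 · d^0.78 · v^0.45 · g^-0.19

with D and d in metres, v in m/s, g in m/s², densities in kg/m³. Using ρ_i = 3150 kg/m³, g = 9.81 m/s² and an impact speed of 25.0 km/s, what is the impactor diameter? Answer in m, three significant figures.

d ≈ 669 m

Rearranging for d: d = [D / (0.0426 · 3150^0.397 · 25000^0.45 · 9.81^-0.19)]^(1/0.78).
D = 10300 m.
3150^0.397 = 24.48
25000^0.45 = 95.30
9.81^-0.19 = 0.6480
Denominator = 0.0426 × 24.48 × 95.30 × 0.6480 = 64.40
D / 64.40 = 10300 / 64.40 = 159.9
d = 159.9^(1/0.78) = 159.9^1.2821 = 669.2 m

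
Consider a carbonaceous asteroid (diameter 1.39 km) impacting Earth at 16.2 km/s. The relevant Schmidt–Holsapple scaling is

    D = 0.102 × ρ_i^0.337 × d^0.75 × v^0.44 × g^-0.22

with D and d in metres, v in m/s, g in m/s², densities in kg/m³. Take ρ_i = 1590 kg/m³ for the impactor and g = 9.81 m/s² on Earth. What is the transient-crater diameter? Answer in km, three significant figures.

In SI units: d = 1390 m, v = 16200 m/s.
ρ_i^0.337 = 1590^0.337 = 11.99
d^0.75 = 1390^0.75 = 227.6
v^0.44 = 16200^0.44 = 71.15
g^-0.22 = 9.81^-0.22 = 0.6051
D = 0.102 × 11.99 × 227.6 × 71.15 × 0.6051 = 11984 m
   = 11.98 km

D ≈ 12.0 km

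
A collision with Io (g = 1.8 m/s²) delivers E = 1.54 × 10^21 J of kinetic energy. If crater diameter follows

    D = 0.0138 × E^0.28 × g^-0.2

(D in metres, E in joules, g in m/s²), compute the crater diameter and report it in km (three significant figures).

D ≈ 10.5 km

E^0.28 = (1.54 × 10^21)^0.28 = 8.561 × 10^5
g^-0.2 = 1.8^-0.2 = 0.8891
D = 0.0138 × 8.561 × 10^5 × 0.8891 = 10504 m
   = 10.50 km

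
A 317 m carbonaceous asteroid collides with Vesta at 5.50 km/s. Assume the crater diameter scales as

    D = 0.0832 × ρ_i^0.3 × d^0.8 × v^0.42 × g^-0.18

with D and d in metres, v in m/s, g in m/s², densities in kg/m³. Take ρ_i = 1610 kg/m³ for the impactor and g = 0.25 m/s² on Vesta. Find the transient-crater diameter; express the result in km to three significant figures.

In SI units: v = 5500 m/s.
ρ_i^0.3 = 1610^0.3 = 9.163
d^0.8 = 317^0.8 = 100.2
v^0.42 = 5500^0.42 = 37.24
g^-0.18 = 0.25^-0.18 = 1.283
D = 0.0832 × 9.163 × 100.2 × 37.24 × 1.283 = 3650 m
   = 3.650 km

D ≈ 3.65 km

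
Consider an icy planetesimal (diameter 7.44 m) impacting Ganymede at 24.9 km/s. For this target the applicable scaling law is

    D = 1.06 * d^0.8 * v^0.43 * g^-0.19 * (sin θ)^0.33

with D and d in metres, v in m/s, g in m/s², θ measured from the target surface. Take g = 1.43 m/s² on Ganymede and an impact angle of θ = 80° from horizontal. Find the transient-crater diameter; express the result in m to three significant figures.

D ≈ 381 m

In SI units: v = 24900 m/s.
d^0.8 = 7.44^0.8 = 4.980
v^0.43 = 24900^0.43 = 77.69
g^-0.19 = 1.43^-0.19 = 0.9343
(sin 80°)^0.33 = 0.9848^0.33 = 0.9950
D = 1.06 × 4.980 × 77.69 × 0.9343 × 0.9950 = 381.2 m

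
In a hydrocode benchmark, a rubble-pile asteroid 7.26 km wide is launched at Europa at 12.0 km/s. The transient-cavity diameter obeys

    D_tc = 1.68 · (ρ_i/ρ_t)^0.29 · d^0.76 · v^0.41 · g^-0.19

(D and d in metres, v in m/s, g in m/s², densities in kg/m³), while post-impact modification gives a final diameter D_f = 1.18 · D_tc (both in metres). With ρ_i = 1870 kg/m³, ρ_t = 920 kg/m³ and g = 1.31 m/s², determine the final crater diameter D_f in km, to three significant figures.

D_f ≈ 93.5 km

In SI: d = 7260 m, v = 12000 m/s.
(ρ_i/ρ_t)^0.29 = (1870/920)^0.29 = 1.228
d^0.76 = 7260^0.76 = 859.6
v^0.41 = 12000^0.41 = 47.04
g^-0.19 = 1.31^-0.19 = 0.9500
D_tc = 1.68 × 1.228 × 859.6 × 47.04 × 0.9500 = 79250 m
D_f = 1.18 × 79250 = 93515 m
     = 93.52 km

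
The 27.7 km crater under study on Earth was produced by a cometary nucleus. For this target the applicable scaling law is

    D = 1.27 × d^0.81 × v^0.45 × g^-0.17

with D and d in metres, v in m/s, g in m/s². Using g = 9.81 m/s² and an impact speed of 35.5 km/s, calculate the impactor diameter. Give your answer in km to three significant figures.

d ≈ 1.09 km

Rearranging for d: d = [D / (1.27 · 35500^0.45 · 9.81^-0.17)]^(1/0.81).
D = 27700 m.
35500^0.45 = 111.6
9.81^-0.17 = 0.6783
Denominator = 1.27 × 111.6 × 0.6783 = 96.14
D / 96.14 = 27700 / 96.14 = 288.1
d = 288.1^(1/0.81) = 288.1^1.2346 = 1088 m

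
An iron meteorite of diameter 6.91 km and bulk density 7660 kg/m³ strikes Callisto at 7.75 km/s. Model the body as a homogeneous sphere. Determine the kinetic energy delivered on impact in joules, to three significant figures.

d = 6910 m; v = 7750 m/s.
Mass m = (π/6) ρ d³ = (π/6) × 7660 × (6910)³ = 1.323 × 10^15 kg
E = ½ m v² = 0.5 × 1.323 × 10^15 × (7750)² = 3.973 × 10^22 J

E ≈ 3.97 × 10^22 J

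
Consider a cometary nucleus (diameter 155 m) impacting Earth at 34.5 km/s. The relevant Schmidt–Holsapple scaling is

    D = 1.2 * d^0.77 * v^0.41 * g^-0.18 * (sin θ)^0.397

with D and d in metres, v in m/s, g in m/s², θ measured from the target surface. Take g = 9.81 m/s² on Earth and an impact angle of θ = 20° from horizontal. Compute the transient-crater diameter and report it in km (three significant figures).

D ≈ 1.83 km

In SI units: v = 34500 m/s.
d^0.77 = 155^0.77 = 48.59
v^0.41 = 34500^0.41 = 72.53
g^-0.18 = 9.81^-0.18 = 0.6630
(sin 20°)^0.397 = 0.3420^0.397 = 0.6531
D = 1.2 × 48.59 × 72.53 × 0.6630 × 0.6531 = 1831 m
   = 1.831 km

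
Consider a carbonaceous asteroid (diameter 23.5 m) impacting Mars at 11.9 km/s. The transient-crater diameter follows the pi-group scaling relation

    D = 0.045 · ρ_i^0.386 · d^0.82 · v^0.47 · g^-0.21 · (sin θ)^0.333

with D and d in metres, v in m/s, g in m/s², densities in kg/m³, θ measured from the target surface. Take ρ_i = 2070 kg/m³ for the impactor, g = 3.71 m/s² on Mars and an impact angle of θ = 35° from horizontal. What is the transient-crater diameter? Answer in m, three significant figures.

In SI units: v = 11900 m/s.
ρ_i^0.386 = 2070^0.386 = 19.05
d^0.82 = 23.5^0.82 = 13.31
v^0.47 = 11900^0.47 = 82.32
g^-0.21 = 3.71^-0.21 = 0.7593
(sin 35°)^0.333 = 0.5736^0.333 = 0.8310
D = 0.045 × 19.05 × 13.31 × 82.32 × 0.7593 × 0.8310 = 592.7 m

D ≈ 593 m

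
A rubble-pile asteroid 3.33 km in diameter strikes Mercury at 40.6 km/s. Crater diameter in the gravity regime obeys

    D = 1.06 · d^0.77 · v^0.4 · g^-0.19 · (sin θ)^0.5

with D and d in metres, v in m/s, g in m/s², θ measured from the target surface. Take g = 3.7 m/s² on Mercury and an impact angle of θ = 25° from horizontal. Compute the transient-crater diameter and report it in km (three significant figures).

In SI units: d = 3330 m, v = 40600 m/s.
d^0.77 = 3330^0.77 = 515.6
v^0.4 = 40600^0.4 = 69.73
g^-0.19 = 3.7^-0.19 = 0.7799
(sin 25°)^0.5 = 0.4226^0.5 = 0.6501
D = 1.06 × 515.6 × 69.73 × 0.7799 × 0.6501 = 19322 m
   = 19.32 km

D ≈ 19.3 km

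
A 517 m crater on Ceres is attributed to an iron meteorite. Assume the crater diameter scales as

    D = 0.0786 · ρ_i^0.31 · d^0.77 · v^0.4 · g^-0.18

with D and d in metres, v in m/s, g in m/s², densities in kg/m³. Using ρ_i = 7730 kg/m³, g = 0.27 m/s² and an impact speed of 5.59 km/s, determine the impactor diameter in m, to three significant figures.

Rearranging for d: d = [D / (0.0786 · 7730^0.31 · 5590^0.4 · 0.27^-0.18)]^(1/0.77).
7730^0.31 = 16.04
5590^0.4 = 31.55
0.27^-0.18 = 1.266
Denominator = 0.0786 × 16.04 × 31.55 × 1.266 = 50.36
D / 50.36 = 517 / 50.36 = 10.27
d = 10.27^(1/0.77) = 10.27^1.2987 = 20.59 m

d ≈ 20.6 m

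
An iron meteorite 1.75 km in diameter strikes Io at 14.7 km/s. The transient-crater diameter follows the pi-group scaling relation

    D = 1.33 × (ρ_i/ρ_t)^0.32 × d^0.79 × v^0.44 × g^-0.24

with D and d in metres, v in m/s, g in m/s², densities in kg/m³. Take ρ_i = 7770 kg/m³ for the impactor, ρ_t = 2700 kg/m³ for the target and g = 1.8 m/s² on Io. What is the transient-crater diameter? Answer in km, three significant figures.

D ≈ 40.3 km

In SI units: d = 1750 m, v = 14700 m/s.
(ρ_i/ρ_t)^0.32 = (7770/2700)^0.32 = 1.402
d^0.79 = 1750^0.79 = 364.8
v^0.44 = 14700^0.44 = 68.17
g^-0.24 = 1.8^-0.24 = 0.8684
D = 1.33 × 1.402 × 364.8 × 68.17 × 0.8684 = 40269 m
   = 40.27 km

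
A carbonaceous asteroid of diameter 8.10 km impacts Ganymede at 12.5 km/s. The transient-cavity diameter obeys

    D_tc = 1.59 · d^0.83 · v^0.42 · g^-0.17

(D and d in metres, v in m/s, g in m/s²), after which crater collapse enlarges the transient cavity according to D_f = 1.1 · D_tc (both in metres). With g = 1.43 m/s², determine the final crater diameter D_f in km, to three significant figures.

D_f ≈ 152 km

In SI: d = 8100 m, v = 12500 m/s.
d^0.83 = 8100^0.83 = 1754
v^0.42 = 12500^0.42 = 52.57
g^-0.17 = 1.43^-0.17 = 0.9410
D_tc = 1.59 × 1754 × 52.57 × 0.9410 = 1.380 × 10^5 m
D_f = 1.1 × 1.380 × 10^5 = 1.518 × 10^5 m
     = 151.8 km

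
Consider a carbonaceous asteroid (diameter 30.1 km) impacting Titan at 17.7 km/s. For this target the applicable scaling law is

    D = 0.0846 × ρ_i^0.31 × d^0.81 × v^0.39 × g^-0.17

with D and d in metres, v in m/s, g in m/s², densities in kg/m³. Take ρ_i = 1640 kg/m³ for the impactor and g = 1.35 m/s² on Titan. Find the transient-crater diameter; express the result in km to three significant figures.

D ≈ 154 km

In SI units: d = 30100 m, v = 17700 m/s.
ρ_i^0.31 = 1640^0.31 = 9.922
d^0.81 = 30100^0.81 = 4243
v^0.39 = 17700^0.39 = 45.36
g^-0.17 = 1.35^-0.17 = 0.9503
D = 0.0846 × 9.922 × 4243 × 45.36 × 0.9503 = 1.535 × 10^5 m
   = 153.5 km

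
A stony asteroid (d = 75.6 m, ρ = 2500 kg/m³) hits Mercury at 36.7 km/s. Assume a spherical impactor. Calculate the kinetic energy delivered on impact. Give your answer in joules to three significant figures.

E ≈ 3.81 × 10^17 J

v = 36700 m/s.
Mass m = (π/6) ρ d³ = (π/6) × 2500 × (75.6)³ = 5.656 × 10^8 kg
E = ½ m v² = 0.5 × 5.656 × 10^8 × (36700)² = 3.809 × 10^17 J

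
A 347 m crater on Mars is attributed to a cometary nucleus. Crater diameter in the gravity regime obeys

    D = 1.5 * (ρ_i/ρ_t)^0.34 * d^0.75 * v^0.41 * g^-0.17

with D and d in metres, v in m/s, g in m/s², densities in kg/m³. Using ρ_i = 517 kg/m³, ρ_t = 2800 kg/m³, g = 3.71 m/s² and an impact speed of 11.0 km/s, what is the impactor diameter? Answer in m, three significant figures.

Rearranging for d: d = [D / (1.5 · (517/2800)^0.34 · 11000^0.41 · 3.71^-0.17)]^(1/0.75).
(517/2800)^0.34 = 0.5631
11000^0.41 = 45.39
3.71^-0.17 = 0.8002
Denominator = 1.5 × 0.5631 × 45.39 × 0.8002 = 30.68
D / 30.68 = 347 / 30.68 = 11.31
d = 11.31^(1/0.75) = 11.31^1.3333 = 25.39 m

d ≈ 25.4 m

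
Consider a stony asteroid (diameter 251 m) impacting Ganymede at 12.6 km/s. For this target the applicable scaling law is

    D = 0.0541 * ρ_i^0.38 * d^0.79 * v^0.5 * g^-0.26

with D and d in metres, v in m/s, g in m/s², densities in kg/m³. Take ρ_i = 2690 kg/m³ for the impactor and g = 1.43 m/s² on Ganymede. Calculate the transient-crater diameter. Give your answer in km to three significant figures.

D ≈ 8.75 km

In SI units: v = 12600 m/s.
ρ_i^0.38 = 2690^0.38 = 20.11
d^0.79 = 251^0.79 = 78.66
v^0.5 = 12600^0.5 = 112.2
g^-0.26 = 1.43^-0.26 = 0.9112
D = 0.0541 × 20.11 × 78.66 × 112.2 × 0.9112 = 8749 m
   = 8.749 km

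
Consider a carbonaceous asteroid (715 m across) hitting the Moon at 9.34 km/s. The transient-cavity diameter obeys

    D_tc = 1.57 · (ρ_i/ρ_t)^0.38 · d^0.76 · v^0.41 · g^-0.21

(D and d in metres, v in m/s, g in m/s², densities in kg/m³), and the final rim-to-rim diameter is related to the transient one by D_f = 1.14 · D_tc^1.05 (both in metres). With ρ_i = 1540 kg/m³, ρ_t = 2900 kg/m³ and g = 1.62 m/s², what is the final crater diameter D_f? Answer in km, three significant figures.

D_f ≈ 12.4 km

v = 9340 m/s.
(ρ_i/ρ_t)^0.38 = (1540/2900)^0.38 = 0.7862
d^0.76 = 715^0.76 = 147.7
v^0.41 = 9340^0.41 = 42.45
g^-0.21 = 1.62^-0.21 = 0.9037
D_tc = 1.57 × 0.7862 × 147.7 × 42.45 × 0.9037 = 6994 m
D_f = 1.14 × (6994)^1.05 = 12413 m
     = 12.41 km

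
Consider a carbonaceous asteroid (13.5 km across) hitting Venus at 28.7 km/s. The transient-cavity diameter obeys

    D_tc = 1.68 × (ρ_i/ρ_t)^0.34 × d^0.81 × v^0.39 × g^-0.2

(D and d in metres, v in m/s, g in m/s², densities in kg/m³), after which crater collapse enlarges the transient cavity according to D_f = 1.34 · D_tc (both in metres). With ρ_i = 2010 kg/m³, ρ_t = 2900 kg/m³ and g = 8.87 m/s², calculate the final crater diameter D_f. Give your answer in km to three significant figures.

In SI: d = 13500 m, v = 28700 m/s.
(ρ_i/ρ_t)^0.34 = (2010/2900)^0.34 = 0.8828
d^0.81 = 13500^0.81 = 2216
v^0.39 = 28700^0.39 = 54.77
g^-0.2 = 8.87^-0.2 = 0.6463
D_tc = 1.68 × 0.8828 × 2216 × 54.77 × 0.6463 = 1.163 × 10^5 m
D_f = 1.34 × 1.163 × 10^5 = 1.558 × 10^5 m
     = 155.8 km

D_f ≈ 156 km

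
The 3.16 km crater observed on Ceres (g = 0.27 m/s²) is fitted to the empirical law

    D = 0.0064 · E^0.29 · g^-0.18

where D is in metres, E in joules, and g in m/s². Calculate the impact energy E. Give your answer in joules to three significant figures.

E ≈ 1.90 × 10^19 J

Rearranging: E = [D / (0.0064 · g^-0.18)]^(1/0.29).
D = 3160 m.
g^-0.18 = 0.27^-0.18 = 1.266
D / (0.0064 × 1.266) = 3160 / (8.102 × 10^-3) = 3.900 × 10^5
E = (3.900 × 10^5)^3.4483 = 1.904 × 10^19 J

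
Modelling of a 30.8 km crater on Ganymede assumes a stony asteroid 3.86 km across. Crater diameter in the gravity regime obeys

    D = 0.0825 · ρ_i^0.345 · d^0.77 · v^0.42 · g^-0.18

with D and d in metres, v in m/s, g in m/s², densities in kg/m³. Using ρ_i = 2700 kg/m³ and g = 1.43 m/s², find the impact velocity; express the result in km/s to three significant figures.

v ≈ 8.70 km/s

Rearranging for v: v = [D / (0.0825 · 2700^0.345 · 3860^0.77 · 1.43^-0.18)]^(1/0.42).
D = 30800 m.
2700^0.345 = 15.27
3860^0.77 = 577.7
1.43^-0.18 = 0.9376
Denominator = 0.0825 × 15.27 × 577.7 × 0.9376 = 682.4
D / 682.4 = 30800 / 682.4 = 45.13
v = 45.13^(1/0.42) = 45.13^2.381 = 8695 m/s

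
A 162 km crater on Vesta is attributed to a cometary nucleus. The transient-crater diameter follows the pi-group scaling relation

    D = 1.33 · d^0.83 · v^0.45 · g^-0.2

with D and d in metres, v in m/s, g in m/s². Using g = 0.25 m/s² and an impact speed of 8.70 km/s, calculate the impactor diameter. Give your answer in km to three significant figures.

Rearranging for d: d = [D / (1.33 · 8700^0.45 · 0.25^-0.2)]^(1/0.83).
D = 162000 m.
8700^0.45 = 59.26
0.25^-0.2 = 1.320
Denominator = 1.33 × 59.26 × 1.320 = 104.0
D / 104.0 = 162000 / 104.0 = 1558
d = 1558^(1/0.83) = 1558^1.2048 = 7021 m

d ≈ 7.02 km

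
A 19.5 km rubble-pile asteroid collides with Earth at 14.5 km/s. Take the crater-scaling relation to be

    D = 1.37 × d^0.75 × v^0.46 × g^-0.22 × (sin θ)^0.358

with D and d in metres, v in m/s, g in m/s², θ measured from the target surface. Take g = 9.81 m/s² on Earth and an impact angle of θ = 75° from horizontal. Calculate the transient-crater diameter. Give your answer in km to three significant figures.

In SI units: d = 19500 m, v = 14500 m/s.
d^0.75 = 19500^0.75 = 1650
v^0.46 = 14500^0.46 = 82.08
g^-0.22 = 9.81^-0.22 = 0.6051
(sin 75°)^0.358 = 0.9659^0.358 = 0.9877
D = 1.37 × 1650 × 82.08 × 0.6051 × 0.9877 = 1.109 × 10^5 m
   = 110.9 km

D ≈ 111 km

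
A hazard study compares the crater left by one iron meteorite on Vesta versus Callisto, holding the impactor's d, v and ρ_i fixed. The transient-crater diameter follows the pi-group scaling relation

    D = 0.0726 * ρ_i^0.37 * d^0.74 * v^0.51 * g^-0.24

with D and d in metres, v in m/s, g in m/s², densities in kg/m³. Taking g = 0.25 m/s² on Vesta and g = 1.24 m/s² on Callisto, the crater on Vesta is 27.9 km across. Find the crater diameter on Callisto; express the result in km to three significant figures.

D ≈ 19.0 km

All impactor-dependent factors cancel in the ratio, leaving D_Callisto/D_Vesta = (g_Callisto/g_Vesta)^-0.24.
(1.24/0.25)^-0.24 = 4.960^-0.24 = 0.6809
D_Callisto = 0.6809 × 27.9 km = 19.0 km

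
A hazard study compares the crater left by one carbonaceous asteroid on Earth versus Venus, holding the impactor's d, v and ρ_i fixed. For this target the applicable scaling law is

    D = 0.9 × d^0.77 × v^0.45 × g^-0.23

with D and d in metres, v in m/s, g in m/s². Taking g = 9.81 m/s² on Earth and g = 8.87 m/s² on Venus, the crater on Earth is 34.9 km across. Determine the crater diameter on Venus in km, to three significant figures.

All impactor-dependent factors cancel in the ratio, leaving D_Venus/D_Earth = (g_Venus/g_Earth)^-0.23.
(8.87/9.81)^-0.23 = 0.9042^-0.23 = 1.023
D_Venus = 1.023 × 34.9 km = 35.7 km

D ≈ 35.7 km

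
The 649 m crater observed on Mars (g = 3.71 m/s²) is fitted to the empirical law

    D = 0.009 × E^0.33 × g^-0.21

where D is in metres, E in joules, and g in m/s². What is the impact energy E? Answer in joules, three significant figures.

E ≈ 1.21 × 10^15 J

Rearranging: E = [D / (0.009 · g^-0.21)]^(1/0.33).
g^-0.21 = 3.71^-0.21 = 0.7593
D / (0.009 × 0.7593) = 649 / (6.834 × 10^-3) = 9.497 × 10^4
E = (9.497 × 10^4)^3.0303 = 1.212 × 10^15 J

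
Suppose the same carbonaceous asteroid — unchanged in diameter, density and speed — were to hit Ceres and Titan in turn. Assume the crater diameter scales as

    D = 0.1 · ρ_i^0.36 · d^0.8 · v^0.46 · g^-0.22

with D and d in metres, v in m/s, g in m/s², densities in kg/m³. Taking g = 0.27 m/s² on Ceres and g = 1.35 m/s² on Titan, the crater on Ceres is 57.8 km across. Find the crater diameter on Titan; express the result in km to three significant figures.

D ≈ 40.6 km

All impactor-dependent factors cancel in the ratio, leaving D_Titan/D_Ceres = (g_Titan/g_Ceres)^-0.22.
(1.35/0.27)^-0.22 = 5.000^-0.22 = 0.7018
D_Titan = 0.7018 × 57.8 km = 40.6 km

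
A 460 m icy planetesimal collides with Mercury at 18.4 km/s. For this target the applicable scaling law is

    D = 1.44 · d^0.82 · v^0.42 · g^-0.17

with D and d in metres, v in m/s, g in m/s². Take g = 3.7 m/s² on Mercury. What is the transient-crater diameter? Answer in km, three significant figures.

D ≈ 10.9 km

In SI units: v = 18400 m/s.
d^0.82 = 460^0.82 = 152.6
v^0.42 = 18400^0.42 = 61.83
g^-0.17 = 3.7^-0.17 = 0.8006
D = 1.44 × 152.6 × 61.83 × 0.8006 = 10878 m
   = 10.88 km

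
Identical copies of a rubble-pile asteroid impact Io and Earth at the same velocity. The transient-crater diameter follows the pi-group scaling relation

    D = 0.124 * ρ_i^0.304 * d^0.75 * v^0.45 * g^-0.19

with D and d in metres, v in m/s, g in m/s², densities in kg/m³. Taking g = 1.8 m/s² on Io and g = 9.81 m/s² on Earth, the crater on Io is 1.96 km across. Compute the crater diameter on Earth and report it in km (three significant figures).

All impactor-dependent factors cancel in the ratio, leaving D_Earth/D_Io = (g_Earth/g_Io)^-0.19.
(9.81/1.8)^-0.19 = 5.450^-0.19 = 0.7246
D_Earth = 0.7246 × 1.96 km = 1.42 km

D ≈ 1.42 km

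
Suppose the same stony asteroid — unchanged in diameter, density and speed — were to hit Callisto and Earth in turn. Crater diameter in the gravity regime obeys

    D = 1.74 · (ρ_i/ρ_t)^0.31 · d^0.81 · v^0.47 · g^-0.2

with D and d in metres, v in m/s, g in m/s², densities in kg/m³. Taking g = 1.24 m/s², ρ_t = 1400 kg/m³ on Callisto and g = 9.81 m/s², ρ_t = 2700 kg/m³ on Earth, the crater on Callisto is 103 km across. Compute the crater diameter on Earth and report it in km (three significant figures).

The impactor-only factors (d, v, ρ_i) cancel in the ratio, leaving D_Earth/D_Callisto = (g_Earth/g_Callisto)^-0.2 · (ρ_t,Callisto/ρ_t,Earth)^0.31.
(9.81/1.24)^-0.2 = 7.911^-0.2 = 0.6612
(1400/2700)^0.31 = 0.5185^0.31 = 0.8158
Ratio = 0.6612 × 0.8158 = 0.5394
D_Earth = 0.5394 × 103 km = 55.6 km

D ≈ 55.6 km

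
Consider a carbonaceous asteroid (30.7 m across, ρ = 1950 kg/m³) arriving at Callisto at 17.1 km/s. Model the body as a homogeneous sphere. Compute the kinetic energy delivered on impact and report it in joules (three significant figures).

E ≈ 4.32 × 10^15 J

v = 17100 m/s.
Mass m = (π/6) ρ d³ = (π/6) × 1950 × (30.7)³ = 2.954 × 10^7 kg
E = ½ m v² = 0.5 × 2.954 × 10^7 × (17100)² = 4.319 × 10^15 J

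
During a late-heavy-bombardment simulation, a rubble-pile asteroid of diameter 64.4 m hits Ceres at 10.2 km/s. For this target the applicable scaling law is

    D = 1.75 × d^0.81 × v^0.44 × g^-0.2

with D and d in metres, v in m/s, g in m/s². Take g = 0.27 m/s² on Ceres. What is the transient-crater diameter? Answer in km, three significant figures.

D ≈ 3.85 km

In SI units: v = 10200 m/s.
d^0.81 = 64.4^0.81 = 29.19
v^0.44 = 10200^0.44 = 58.05
g^-0.2 = 0.27^-0.2 = 1.299
D = 1.75 × 29.19 × 58.05 × 1.299 = 3852 m
   = 3.852 km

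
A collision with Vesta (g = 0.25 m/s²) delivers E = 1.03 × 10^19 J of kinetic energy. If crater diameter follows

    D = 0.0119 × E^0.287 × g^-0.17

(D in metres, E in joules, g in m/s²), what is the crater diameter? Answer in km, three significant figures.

D ≈ 4.31 km

E^0.287 = (1.03 × 10^19)^0.287 = 2.862 × 10^5
g^-0.17 = 0.25^-0.17 = 1.266
D = 0.0119 × 2.862 × 10^5 × 1.266 = 4312 m
   = 4.312 km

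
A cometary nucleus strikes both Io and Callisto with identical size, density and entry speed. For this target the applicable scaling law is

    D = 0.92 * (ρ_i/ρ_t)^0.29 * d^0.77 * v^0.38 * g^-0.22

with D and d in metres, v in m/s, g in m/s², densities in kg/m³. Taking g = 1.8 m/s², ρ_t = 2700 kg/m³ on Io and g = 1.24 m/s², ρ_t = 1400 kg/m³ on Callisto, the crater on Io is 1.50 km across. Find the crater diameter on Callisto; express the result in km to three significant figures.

D ≈ 1.97 km

The impactor-only factors (d, v, ρ_i) cancel in the ratio, leaving D_Callisto/D_Io = (g_Callisto/g_Io)^-0.22 · (ρ_t,Io/ρ_t,Callisto)^0.29.
(1.24/1.8)^-0.22 = 0.6889^-0.22 = 1.085
(2700/1400)^0.29 = 1.929^0.29 = 1.210
Ratio = 1.085 × 1.210 = 1.313
D_Callisto = 1.313 × 1.50 km = 1.97 km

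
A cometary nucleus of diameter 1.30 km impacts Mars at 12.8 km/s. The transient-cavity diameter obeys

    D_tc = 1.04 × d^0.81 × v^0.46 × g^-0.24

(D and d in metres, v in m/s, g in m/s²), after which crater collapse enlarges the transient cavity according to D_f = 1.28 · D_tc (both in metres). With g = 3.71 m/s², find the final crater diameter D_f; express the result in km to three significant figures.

In SI: d = 1300 m, v = 12800 m/s.
d^0.81 = 1300^0.81 = 332.9
v^0.46 = 12800^0.46 = 77.50
g^-0.24 = 3.71^-0.24 = 0.7300
D_tc = 1.04 × 332.9 × 77.50 × 0.7300 = 19590 m
D_f = 1.28 × 19590 = 25075 m
     = 25.08 km

D_f ≈ 25.1 km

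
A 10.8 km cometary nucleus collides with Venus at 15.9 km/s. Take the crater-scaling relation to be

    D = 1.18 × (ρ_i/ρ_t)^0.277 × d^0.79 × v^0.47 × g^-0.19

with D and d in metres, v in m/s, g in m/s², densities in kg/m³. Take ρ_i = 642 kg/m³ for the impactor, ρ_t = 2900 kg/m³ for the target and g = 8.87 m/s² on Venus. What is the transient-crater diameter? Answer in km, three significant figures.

D ≈ 74.4 km

In SI units: d = 10800 m, v = 15900 m/s.
(ρ_i/ρ_t)^0.277 = (642/2900)^0.277 = 0.6586
d^0.79 = 10800^0.79 = 1536
v^0.47 = 15900^0.47 = 94.33
g^-0.19 = 8.87^-0.19 = 0.6605
D = 1.18 × 0.6586 × 1536 × 94.33 × 0.6605 = 74373 m
   = 74.37 km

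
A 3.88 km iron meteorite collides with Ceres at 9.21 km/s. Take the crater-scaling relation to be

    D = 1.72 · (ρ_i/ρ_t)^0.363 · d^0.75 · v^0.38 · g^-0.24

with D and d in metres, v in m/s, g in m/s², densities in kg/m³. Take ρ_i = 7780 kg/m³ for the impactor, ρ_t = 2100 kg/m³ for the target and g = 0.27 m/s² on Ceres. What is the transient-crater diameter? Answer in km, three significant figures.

D ≈ 59.8 km

In SI units: d = 3880 m, v = 9210 m/s.
(ρ_i/ρ_t)^0.363 = (7780/2100)^0.363 = 1.609
d^0.75 = 3880^0.75 = 491.6
v^0.38 = 9210^0.38 = 32.09
g^-0.24 = 0.27^-0.24 = 1.369
D = 1.72 × 1.609 × 491.6 × 32.09 × 1.369 = 59768 m
   = 59.77 km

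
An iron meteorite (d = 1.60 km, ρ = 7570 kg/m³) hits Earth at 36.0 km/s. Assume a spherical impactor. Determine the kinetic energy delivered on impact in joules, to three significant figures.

E ≈ 1.05 × 10^22 J

d = 1600 m; v = 36000 m/s.
Mass m = (π/6) ρ d³ = (π/6) × 7570 × (1600)³ = 1.624 × 10^13 kg
E = ½ m v² = 0.5 × 1.624 × 10^13 × (36000)² = 1.052 × 10^22 J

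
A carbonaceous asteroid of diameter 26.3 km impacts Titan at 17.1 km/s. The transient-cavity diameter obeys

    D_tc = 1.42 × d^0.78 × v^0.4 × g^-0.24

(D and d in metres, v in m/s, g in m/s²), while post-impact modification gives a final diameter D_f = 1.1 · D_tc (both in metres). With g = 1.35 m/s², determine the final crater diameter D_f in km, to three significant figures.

D_f ≈ 201 km

In SI: d = 26300 m, v = 17100 m/s.
d^0.78 = 26300^0.78 = 2803
v^0.4 = 17100^0.4 = 49.34
g^-0.24 = 1.35^-0.24 = 0.9305
D_tc = 1.42 × 2803 × 49.34 × 0.9305 = 1.827 × 10^5 m
D_f = 1.1 × 1.827 × 10^5 = 2.010 × 10^5 m
     = 201.0 km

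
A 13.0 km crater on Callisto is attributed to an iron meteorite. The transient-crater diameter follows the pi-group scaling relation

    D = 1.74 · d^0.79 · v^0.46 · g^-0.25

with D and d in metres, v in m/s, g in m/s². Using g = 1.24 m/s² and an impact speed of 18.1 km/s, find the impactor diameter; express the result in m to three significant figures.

Rearranging for d: d = [D / (1.74 · 18100^0.46 · 1.24^-0.25)]^(1/0.79).
D = 13000 m.
18100^0.46 = 90.89
1.24^-0.25 = 0.9476
Denominator = 1.74 × 90.89 × 0.9476 = 149.9
D / 149.9 = 13000 / 149.9 = 86.72
d = 86.72^(1/0.79) = 86.72^1.2658 = 284.0 m

d ≈ 284 m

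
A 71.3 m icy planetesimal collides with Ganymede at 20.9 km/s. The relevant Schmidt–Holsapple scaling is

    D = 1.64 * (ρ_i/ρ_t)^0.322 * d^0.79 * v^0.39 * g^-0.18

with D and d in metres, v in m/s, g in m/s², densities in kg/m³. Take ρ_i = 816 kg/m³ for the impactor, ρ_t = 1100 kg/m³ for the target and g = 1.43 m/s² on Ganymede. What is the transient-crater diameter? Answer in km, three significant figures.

In SI units: v = 20900 m/s.
(ρ_i/ρ_t)^0.322 = (816/1100)^0.322 = 0.9083
d^0.79 = 71.3^0.79 = 29.10
v^0.39 = 20900^0.39 = 48.40
g^-0.18 = 1.43^-0.18 = 0.9376
D = 1.64 × 0.9083 × 29.10 × 48.40 × 0.9376 = 1967 m
   = 1.967 km

D ≈ 1.97 km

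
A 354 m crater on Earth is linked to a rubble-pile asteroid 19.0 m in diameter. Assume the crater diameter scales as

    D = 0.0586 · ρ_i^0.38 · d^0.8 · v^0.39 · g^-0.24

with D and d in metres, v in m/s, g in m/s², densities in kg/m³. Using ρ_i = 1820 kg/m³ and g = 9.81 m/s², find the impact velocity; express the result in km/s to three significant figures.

v ≈ 32.1 km/s

Rearranging for v: v = [D / (0.0586 · 1820^0.38 · 19^0.8 · 9.81^-0.24)]^(1/0.39).
1820^0.38 = 17.33
19^0.8 = 10.54
9.81^-0.24 = 0.5781
Denominator = 0.0586 × 17.33 × 10.54 × 0.5781 = 6.188
D / 6.188 = 354 / 6.188 = 57.21
v = 57.21^(1/0.39) = 57.21^2.5641 = 32087 m/s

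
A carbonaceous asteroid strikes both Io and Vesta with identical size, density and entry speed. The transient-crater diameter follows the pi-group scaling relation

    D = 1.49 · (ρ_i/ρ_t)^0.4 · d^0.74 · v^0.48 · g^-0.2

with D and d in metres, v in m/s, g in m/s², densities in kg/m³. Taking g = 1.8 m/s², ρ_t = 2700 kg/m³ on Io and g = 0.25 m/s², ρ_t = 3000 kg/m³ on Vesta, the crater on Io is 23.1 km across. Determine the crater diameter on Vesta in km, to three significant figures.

D ≈ 32.9 km

The impactor-only factors (d, v, ρ_i) cancel in the ratio, leaving D_Vesta/D_Io = (g_Vesta/g_Io)^-0.2 · (ρ_t,Io/ρ_t,Vesta)^0.4.
(0.25/1.8)^-0.2 = 0.1389^-0.2 = 1.484
(2700/3000)^0.4 = 0.9000^0.4 = 0.9587
Ratio = 1.484 × 0.9587 = 1.423
D_Vesta = 1.423 × 23.1 km = 32.9 km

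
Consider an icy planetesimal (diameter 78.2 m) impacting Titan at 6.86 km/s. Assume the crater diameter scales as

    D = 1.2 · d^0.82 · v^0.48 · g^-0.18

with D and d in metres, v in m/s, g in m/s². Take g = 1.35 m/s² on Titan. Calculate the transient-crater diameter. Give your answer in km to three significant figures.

In SI units: v = 6860 m/s.
d^0.82 = 78.2^0.82 = 35.68
v^0.48 = 6860^0.48 = 69.41
g^-0.18 = 1.35^-0.18 = 0.9474
D = 1.2 × 35.68 × 69.41 × 0.9474 = 2816 m
   = 2.816 km

D ≈ 2.82 km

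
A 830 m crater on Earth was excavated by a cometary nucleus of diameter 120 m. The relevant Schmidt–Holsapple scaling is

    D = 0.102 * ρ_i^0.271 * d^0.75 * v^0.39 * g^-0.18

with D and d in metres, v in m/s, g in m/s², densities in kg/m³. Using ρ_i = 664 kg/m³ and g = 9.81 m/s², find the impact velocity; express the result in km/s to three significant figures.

v ≈ 33.5 km/s

Rearranging for v: v = [D / (0.102 · 664^0.271 · 120^0.75 · 9.81^-0.18)]^(1/0.39).
664^0.271 = 5.818
120^0.75 = 36.26
9.81^-0.18 = 0.6630
Denominator = 0.102 × 5.818 × 36.26 × 0.6630 = 14.27
D / 14.27 = 830 / 14.27 = 58.16
v = 58.16^(1/0.39) = 58.16^2.5641 = 33471 m/s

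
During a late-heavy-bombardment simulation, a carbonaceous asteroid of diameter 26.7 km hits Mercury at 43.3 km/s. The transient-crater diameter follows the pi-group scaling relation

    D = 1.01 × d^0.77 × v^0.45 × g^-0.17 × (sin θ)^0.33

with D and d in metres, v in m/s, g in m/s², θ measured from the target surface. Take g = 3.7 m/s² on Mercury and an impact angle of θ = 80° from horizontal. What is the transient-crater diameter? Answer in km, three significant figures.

In SI units: d = 26700 m, v = 43300 m/s.
d^0.77 = 26700^0.77 = 2561
v^0.45 = 43300^0.45 = 122.0
g^-0.17 = 3.7^-0.17 = 0.8006
(sin 80°)^0.33 = 0.9848^0.33 = 0.9950
D = 1.01 × 2561 × 122.0 × 0.8006 × 0.9950 = 2.514 × 10^5 m
   = 251.4 km

D ≈ 251 km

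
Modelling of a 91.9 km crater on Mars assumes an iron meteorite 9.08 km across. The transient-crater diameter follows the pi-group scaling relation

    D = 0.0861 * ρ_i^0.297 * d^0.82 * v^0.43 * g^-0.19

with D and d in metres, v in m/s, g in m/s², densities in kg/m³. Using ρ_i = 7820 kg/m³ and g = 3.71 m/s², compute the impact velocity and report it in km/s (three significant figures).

Rearranging for v: v = [D / (0.0861 · 7820^0.297 · 9080^0.82 · 3.71^-0.19)]^(1/0.43).
D = 91900 m.
7820^0.297 = 14.33
9080^0.82 = 1760
3.71^-0.19 = 0.7795
Denominator = 0.0861 × 14.33 × 1760 × 0.7795 = 1693
D / 1693 = 91900 / 1693 = 54.28
v = 54.28^(1/0.43) = 54.28^2.3256 = 10816 m/s

v ≈ 10.8 km/s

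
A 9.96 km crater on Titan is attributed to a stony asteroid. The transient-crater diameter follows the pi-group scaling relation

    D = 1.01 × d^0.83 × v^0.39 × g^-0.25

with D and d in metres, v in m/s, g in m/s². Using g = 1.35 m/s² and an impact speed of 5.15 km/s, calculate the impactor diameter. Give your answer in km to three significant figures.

d ≈ 1.28 km

Rearranging for d: d = [D / (1.01 · 5150^0.39 · 1.35^-0.25)]^(1/0.83).
D = 9960 m.
5150^0.39 = 28.03
1.35^-0.25 = 0.9277
Denominator = 1.01 × 28.03 × 0.9277 = 26.26
D / 26.26 = 9960 / 26.26 = 379.3
d = 379.3^(1/0.83) = 379.3^1.2048 = 1280 m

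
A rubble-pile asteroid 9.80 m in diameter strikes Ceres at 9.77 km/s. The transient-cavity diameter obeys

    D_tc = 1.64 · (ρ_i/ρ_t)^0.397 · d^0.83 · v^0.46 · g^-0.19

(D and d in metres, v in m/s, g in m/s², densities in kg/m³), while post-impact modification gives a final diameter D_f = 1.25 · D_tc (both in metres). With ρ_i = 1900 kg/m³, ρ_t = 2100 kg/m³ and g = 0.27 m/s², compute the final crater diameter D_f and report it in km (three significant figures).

D_f ≈ 1.15 km

v = 9770 m/s.
(ρ_i/ρ_t)^0.397 = (1900/2100)^0.397 = 0.9610
d^0.83 = 9.8^0.83 = 6.648
v^0.46 = 9770^0.46 = 68.45
g^-0.19 = 0.27^-0.19 = 1.282
D_tc = 1.64 × 0.9610 × 6.648 × 68.45 × 1.282 = 919.4 m
D_f = 1.25 × 919.4 = 1149 m
     = 1.149 km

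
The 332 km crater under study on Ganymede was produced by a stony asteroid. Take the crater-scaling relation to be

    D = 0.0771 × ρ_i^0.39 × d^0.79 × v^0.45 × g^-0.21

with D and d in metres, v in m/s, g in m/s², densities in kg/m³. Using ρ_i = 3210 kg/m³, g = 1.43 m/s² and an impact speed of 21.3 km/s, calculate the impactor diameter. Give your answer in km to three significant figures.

d ≈ 17.5 km

Rearranging for d: d = [D / (0.0771 · 3210^0.39 · 21300^0.45 · 1.43^-0.21)]^(1/0.79).
D = 332000 m.
3210^0.39 = 23.31
21300^0.45 = 88.67
1.43^-0.21 = 0.9276
Denominator = 0.0771 × 23.31 × 88.67 × 0.9276 = 147.8
D / 147.8 = 332000 / 147.8 = 2246
d = 2246^(1/0.79) = 2246^1.2658 = 17467 m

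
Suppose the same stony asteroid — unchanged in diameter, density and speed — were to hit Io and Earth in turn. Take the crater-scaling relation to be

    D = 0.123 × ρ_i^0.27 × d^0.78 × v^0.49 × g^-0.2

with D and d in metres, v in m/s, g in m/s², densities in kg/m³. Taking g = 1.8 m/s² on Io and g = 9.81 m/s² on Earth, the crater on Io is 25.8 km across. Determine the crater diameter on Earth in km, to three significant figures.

D ≈ 18.4 km

All impactor-dependent factors cancel in the ratio, leaving D_Earth/D_Io = (g_Earth/g_Io)^-0.2.
(9.81/1.8)^-0.2 = 5.450^-0.2 = 0.7124
D_Earth = 0.7124 × 25.8 km = 18.4 km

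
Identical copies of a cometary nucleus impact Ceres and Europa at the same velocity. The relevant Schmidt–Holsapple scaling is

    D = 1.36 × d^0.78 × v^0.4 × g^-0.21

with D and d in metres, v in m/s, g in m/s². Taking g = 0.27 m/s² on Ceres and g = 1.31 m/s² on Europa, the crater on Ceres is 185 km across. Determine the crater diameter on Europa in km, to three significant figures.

All impactor-dependent factors cancel in the ratio, leaving D_Europa/D_Ceres = (g_Europa/g_Ceres)^-0.21.
(1.31/0.27)^-0.21 = 4.852^-0.21 = 0.7177
D_Europa = 0.7177 × 185 km = 133 km

D ≈ 133 km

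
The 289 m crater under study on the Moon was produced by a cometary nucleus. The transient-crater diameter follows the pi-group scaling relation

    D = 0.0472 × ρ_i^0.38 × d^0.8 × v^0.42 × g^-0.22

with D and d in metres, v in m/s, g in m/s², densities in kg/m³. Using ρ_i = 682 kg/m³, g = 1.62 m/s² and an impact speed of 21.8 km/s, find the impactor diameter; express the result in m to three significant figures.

d ≈ 14.7 m

Rearranging for d: d = [D / (0.0472 · 682^0.38 · 21800^0.42 · 1.62^-0.22)]^(1/0.8).
682^0.38 = 11.94
21800^0.42 = 66.40
1.62^-0.22 = 0.8993
Denominator = 0.0472 × 11.94 × 66.40 × 0.8993 = 33.65
D / 33.65 = 289 / 33.65 = 8.588
d = 8.588^(1/0.8) = 8.588^1.25 = 14.70 m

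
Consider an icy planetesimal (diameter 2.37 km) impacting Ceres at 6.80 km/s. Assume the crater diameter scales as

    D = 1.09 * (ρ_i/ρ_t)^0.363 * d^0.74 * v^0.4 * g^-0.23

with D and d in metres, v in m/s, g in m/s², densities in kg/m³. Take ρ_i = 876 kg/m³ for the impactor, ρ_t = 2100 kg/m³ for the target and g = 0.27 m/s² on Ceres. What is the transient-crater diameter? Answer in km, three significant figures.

In SI units: d = 2370 m, v = 6800 m/s.
(ρ_i/ρ_t)^0.363 = (876/2100)^0.363 = 0.7281
d^0.74 = 2370^0.74 = 314.3
v^0.4 = 6800^0.4 = 34.12
g^-0.23 = 0.27^-0.23 = 1.351
D = 1.09 × 0.7281 × 314.3 × 34.12 × 1.351 = 11498 m
   = 11.50 km

D ≈ 11.5 km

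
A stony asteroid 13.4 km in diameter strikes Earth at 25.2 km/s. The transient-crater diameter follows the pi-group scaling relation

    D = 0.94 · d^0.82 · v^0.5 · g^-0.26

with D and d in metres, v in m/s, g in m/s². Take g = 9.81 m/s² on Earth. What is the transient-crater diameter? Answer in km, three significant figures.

D ≈ 200 km

In SI units: d = 13400 m, v = 25200 m/s.
d^0.82 = 13400^0.82 = 2422
v^0.5 = 25200^0.5 = 158.7
g^-0.26 = 9.81^-0.26 = 0.5523
D = 0.94 × 2422 × 158.7 × 0.5523 = 1.996 × 10^5 m
   = 199.6 km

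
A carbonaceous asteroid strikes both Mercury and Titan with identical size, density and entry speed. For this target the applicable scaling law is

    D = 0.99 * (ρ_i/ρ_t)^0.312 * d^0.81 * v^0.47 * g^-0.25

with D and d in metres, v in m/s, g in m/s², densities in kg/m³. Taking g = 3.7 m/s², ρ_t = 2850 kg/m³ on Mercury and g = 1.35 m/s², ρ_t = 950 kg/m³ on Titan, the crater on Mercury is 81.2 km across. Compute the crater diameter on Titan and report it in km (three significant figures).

The impactor-only factors (d, v, ρ_i) cancel in the ratio, leaving D_Titan/D_Mercury = (g_Titan/g_Mercury)^-0.25 · (ρ_t,Mercury/ρ_t,Titan)^0.312.
(1.35/3.7)^-0.25 = 0.3649^-0.25 = 1.287
(2850/950)^0.312 = 3.000^0.312 = 1.409
Ratio = 1.287 × 1.409 = 1.813
D_Titan = 1.813 × 81.2 km = 147 km

D ≈ 147 km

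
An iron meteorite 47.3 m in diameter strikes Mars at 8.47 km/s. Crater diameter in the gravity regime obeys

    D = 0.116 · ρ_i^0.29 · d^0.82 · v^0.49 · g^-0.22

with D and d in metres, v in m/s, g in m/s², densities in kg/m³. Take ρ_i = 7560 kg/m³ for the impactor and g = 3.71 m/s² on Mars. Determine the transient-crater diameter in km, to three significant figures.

D ≈ 2.30 km

In SI units: v = 8470 m/s.
ρ_i^0.29 = 7560^0.29 = 13.33
d^0.82 = 47.3^0.82 = 23.63
v^0.49 = 8470^0.49 = 84.07
g^-0.22 = 3.71^-0.22 = 0.7494
D = 0.116 × 13.33 × 23.63 × 84.07 × 0.7494 = 2302 m
   = 2.302 km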